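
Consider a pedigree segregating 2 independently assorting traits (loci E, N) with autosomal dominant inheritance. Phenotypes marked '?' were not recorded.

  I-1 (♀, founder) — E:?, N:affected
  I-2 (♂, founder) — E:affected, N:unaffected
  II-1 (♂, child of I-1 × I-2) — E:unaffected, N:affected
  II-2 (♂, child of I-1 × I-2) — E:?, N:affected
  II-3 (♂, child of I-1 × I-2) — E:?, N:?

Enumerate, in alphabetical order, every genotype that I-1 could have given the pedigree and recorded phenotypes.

E/I-1 ? ·: ee|Ee
E/I-2 aff ·: Ee
E/II-1 un I-1×I-2: ee
E/II-2 ? I-1×I-2: ee|Ee|EE
E/II-3 ? I-1×I-2: ee|Ee|EE
⇒ E over [I-1,I-2,II-1,II-2,II-3]: 13 consistent
N/I-1 aff ·: Nn|NN
N/I-2 un ·: nn
N/II-1 aff I-1×I-2: Nn
N/II-2 aff I-1×I-2: Nn
N/II-3 ? I-1×I-2: nn|Nn
⇒ N over [I-1,I-2,II-1,II-2,II-3]: 3 consistent

I-1 ∈ {Ee NN, Ee Nn, ee NN, ee Nn}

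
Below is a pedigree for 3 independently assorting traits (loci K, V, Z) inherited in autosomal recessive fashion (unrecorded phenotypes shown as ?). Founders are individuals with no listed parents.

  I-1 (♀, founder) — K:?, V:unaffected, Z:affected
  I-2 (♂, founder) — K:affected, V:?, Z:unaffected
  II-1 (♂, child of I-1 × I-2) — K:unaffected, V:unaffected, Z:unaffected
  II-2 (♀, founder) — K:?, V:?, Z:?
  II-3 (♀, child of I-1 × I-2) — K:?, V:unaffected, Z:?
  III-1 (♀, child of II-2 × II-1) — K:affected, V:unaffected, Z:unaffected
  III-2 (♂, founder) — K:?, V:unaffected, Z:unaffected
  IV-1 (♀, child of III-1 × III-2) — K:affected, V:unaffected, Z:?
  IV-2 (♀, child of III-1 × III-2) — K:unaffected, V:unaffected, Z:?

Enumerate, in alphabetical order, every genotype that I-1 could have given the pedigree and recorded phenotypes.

K/I-1 ? ·: KK|Kk
K/I-2 aff ·: kk
K/II-1 un I-1×I-2: Kk
K/II-2 ? ·: Kk|kk
K/II-3 ? I-1×I-2: Kk|kk
K/III-1 aff II-2×II-1: kk
K/III-2 ? ·: Kk
K/IV-1 aff III-1×III-2: kk
K/IV-2 un III-1×III-2: Kk
⇒ K over [I-1,I-2,II-1,II-2,II-3,III-1,III-2,IV-1,IV-2]: 6 consistent
V/I-1 un ·: VV|Vv
V/I-2 ? ·: VV|Vv|vv
V/II-1 un I-1×I-2: VV|Vv
V/II-2 ? ·: VV|Vv|vv
V/II-3 un I-1×I-2: VV|Vv
V/III-1 un II-2×II-1: VV|Vv
V/III-2 un ·: VV|Vv
V/IV-1 un III-1×III-2: VV|Vv
V/IV-2 un III-1×III-2: VV|Vv
⇒ V over [I-1,I-2,II-1,II-2,II-3,III-1,III-2,IV-1,IV-2]: 454 consistent
Z/I-1 aff ·: zz
Z/I-2 un ·: ZZ|Zz
Z/II-1 un I-1×I-2: Zz
Z/II-2 ? ·: ZZ|Zz|zz
Z/II-3 ? I-1×I-2: Zz|zz
Z/III-1 un II-2×II-1: ZZ|Zz
Z/III-2 un ·: ZZ|Zz
Z/IV-1 ? III-1×III-2: ZZ|Zz|zz
Z/IV-2 ? III-1×III-2: ZZ|Zz|zz
⇒ Z over [I-1,I-2,II-1,II-2,II-3,III-1,III-2,IV-1,IV-2]: 147 consistent

I-1 ∈ {KK VV zz, KK Vv zz, Kk VV zz, Kk Vv zz}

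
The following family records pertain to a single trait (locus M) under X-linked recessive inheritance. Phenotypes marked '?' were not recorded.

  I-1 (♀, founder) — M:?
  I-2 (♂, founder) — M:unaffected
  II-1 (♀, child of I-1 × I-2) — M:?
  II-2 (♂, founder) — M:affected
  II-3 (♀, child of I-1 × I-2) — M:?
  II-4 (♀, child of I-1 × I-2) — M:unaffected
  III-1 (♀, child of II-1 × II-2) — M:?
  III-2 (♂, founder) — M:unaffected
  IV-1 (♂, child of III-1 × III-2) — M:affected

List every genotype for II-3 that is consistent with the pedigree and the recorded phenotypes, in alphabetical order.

M/I-1 ? ·: X^MX^M|X^MX^m|X^mX^m
M/I-2 un ·: X^MY
M/II-1 ? I-1×I-2: X^MX^M|X^MX^m
M/II-2 aff ·: X^mY
M/II-3 ? I-1×I-2: X^MX^M|X^MX^m
M/II-4 un I-1×I-2: X^MX^M|X^MX^m
M/III-1 ? II-1×II-2: X^MX^m|X^mX^m
M/III-2 un ·: X^MY
M/IV-1 aff III-1×III-2: X^mY
⇒ M over [I-1,I-2,II-1,II-2,II-3,II-4,III-1,III-2,IV-1]: 15 consistent

II-3 ∈ {X^MX^M, X^MX^m}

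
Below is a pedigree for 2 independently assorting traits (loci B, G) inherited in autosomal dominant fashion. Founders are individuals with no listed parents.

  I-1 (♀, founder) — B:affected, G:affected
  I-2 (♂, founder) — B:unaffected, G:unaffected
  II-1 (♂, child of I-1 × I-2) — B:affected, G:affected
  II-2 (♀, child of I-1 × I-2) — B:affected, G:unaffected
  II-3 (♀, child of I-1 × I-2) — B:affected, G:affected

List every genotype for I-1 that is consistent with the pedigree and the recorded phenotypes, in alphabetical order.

B/I-1 aff ·: Bb|BB
B/I-2 un ·: bb
B/II-1 aff I-1×I-2: Bb
B/II-2 aff I-1×I-2: Bb
B/II-3 aff I-1×I-2: Bb
⇒ B over [I-1,I-2,II-1,II-2,II-3]: 2 consistent
G/I-1 aff ·: Gg
G/I-2 un ·: gg
G/II-1 aff I-1×I-2: Gg
G/II-2 un I-1×I-2: gg
G/II-3 aff I-1×I-2: Gg
⇒ G over [I-1,I-2,II-1,II-2,II-3]: 1 consistent

I-1 ∈ {BB Gg, Bb Gg}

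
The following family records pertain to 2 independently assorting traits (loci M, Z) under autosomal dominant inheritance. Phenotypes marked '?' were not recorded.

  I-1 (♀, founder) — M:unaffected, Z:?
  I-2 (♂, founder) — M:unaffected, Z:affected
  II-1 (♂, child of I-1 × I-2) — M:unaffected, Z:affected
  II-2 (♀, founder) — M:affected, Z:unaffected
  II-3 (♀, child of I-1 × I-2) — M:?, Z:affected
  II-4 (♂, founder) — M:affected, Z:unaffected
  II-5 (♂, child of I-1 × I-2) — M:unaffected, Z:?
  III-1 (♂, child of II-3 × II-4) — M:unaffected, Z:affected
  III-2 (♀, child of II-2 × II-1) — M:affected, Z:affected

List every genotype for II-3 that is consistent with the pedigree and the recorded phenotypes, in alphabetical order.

M/I-1 un ·: mm
M/I-2 un ·: mm
M/II-1 un I-1×I-2: mm
M/II-2 aff ·: Mm|MM
M/II-3 ? I-1×I-2: mm
M/II-4 aff ·: Mm
M/II-5 un I-1×I-2: mm
M/III-1 un II-3×II-4: mm
M/III-2 aff II-2×II-1: Mm
⇒ M over [I-1,I-2,II-1,II-2,II-3,II-4,II-5,III-1,III-2]: 2 consistent
Z/I-1 ? ·: zz|Zz|ZZ
Z/I-2 aff ·: Zz|ZZ
Z/II-1 aff I-1×I-2: Zz|ZZ
Z/II-2 un ·: zz
Z/II-3 aff I-1×I-2: Zz|ZZ
Z/II-4 un ·: zz
Z/II-5 ? I-1×I-2: zz|Zz|ZZ
Z/III-1 aff II-3×II-4: Zz
Z/III-2 aff II-2×II-1: Zz
⇒ Z over [I-1,I-2,II-1,II-2,II-3,II-4,II-5,III-1,III-2]: 32 consistent

II-3 ∈ {mm ZZ, mm Zz}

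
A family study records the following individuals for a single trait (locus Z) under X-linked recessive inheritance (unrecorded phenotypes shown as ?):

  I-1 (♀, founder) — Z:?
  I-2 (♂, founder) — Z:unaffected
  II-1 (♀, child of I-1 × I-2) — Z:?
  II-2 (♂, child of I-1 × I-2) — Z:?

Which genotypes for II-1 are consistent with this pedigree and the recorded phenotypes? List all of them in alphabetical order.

II-1 ∈ {X^ZX^Z, X^ZX^z}

Z/I-1 ? ·: X^ZX^Z|X^ZX^z|X^zX^z
Z/I-2 un ·: X^ZY
Z/II-1 ? I-1×I-2: X^ZX^Z|X^ZX^z
Z/II-2 ? I-1×I-2: X^ZY|X^zY
⇒ Z over [I-1,I-2,II-1,II-2]: 6 consistent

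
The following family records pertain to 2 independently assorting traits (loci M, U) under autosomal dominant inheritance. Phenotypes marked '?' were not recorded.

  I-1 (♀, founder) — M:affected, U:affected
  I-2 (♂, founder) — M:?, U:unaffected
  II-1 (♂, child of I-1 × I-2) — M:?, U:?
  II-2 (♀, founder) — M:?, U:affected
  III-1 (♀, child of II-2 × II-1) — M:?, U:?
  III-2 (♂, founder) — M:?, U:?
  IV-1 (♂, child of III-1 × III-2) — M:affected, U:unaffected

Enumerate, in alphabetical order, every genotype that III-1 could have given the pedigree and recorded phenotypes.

III-1 ∈ {MM Uu, MM uu, Mm Uu, Mm uu, mm Uu, mm uu}

M/I-1 aff ·: Mm|MM
M/I-2 ? ·: mm|Mm|MM
M/II-1 ? I-1×I-2: mm|Mm|MM
M/II-2 ? ·: mm|Mm|MM
M/III-1 ? II-2×II-1: mm|Mm|MM
M/III-2 ? ·: mm|Mm|MM
M/IV-1 aff III-1×III-2: Mm|MM
⇒ M over [I-1,I-2,II-1,II-2,III-1,III-2,IV-1]: 235 consistent
U/I-1 aff ·: Uu|UU
U/I-2 un ·: uu
U/II-1 ? I-1×I-2: uu|Uu
U/II-2 aff ·: Uu|UU
U/III-1 ? II-2×II-1: uu|Uu
U/III-2 ? ·: uu|Uu
U/IV-1 un III-1×III-2: uu
⇒ U over [I-1,I-2,II-1,II-2,III-1,III-2,IV-1]: 18 consistent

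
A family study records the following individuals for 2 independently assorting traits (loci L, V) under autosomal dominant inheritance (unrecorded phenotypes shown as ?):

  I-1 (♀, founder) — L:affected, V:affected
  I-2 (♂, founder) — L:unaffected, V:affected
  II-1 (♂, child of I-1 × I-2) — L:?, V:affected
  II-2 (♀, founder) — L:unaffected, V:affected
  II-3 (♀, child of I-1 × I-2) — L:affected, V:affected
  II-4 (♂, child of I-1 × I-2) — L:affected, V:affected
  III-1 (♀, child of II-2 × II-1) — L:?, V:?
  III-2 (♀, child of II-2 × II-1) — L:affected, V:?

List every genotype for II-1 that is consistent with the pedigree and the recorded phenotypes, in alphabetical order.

L/I-1 aff ·: Ll|LL
L/I-2 un ·: ll
L/II-1 ? I-1×I-2: Ll
L/II-2 un ·: ll
L/II-3 aff I-1×I-2: Ll
L/II-4 aff I-1×I-2: Ll
L/III-1 ? II-2×II-1: ll|Ll
L/III-2 aff II-2×II-1: Ll
⇒ L over [I-1,I-2,II-1,II-2,II-3,II-4,III-1,III-2]: 4 consistent
V/I-1 aff ·: Vv|VV
V/I-2 aff ·: Vv|VV
V/II-1 aff I-1×I-2: Vv|VV
V/II-2 aff ·: Vv|VV
V/II-3 aff I-1×I-2: Vv|VV
V/II-4 aff I-1×I-2: Vv|VV
V/III-1 ? II-2×II-1: vv|Vv|VV
V/III-2 ? II-2×II-1: vv|Vv|VV
⇒ V over [I-1,I-2,II-1,II-2,II-3,II-4,III-1,III-2]: 221 consistent

II-1 ∈ {Ll VV, Ll Vv}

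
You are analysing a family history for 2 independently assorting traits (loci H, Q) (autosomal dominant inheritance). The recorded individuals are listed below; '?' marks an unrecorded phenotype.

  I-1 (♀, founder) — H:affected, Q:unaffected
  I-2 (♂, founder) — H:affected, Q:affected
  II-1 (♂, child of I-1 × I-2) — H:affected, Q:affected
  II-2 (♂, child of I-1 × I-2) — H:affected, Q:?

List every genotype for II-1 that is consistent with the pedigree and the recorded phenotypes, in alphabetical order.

II-1 ∈ {HH Qq, Hh Qq}

H/I-1 aff ·: Hh|HH
H/I-2 aff ·: Hh|HH
H/II-1 aff I-1×I-2: Hh|HH
H/II-2 aff I-1×I-2: Hh|HH
⇒ H over [I-1,I-2,II-1,II-2]: 13 consistent
Q/I-1 un ·: qq
Q/I-2 aff ·: Qq|QQ
Q/II-1 aff I-1×I-2: Qq
Q/II-2 ? I-1×I-2: qq|Qq
⇒ Q over [I-1,I-2,II-1,II-2]: 3 consistent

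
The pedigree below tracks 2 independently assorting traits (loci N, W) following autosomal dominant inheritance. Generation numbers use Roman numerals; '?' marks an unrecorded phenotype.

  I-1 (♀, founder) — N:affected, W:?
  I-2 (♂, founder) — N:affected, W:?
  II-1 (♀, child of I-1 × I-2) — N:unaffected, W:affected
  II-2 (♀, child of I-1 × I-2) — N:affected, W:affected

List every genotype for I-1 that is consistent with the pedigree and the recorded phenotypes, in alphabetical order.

N/I-1 aff ·: Nn
N/I-2 aff ·: Nn
N/II-1 un I-1×I-2: nn
N/II-2 aff I-1×I-2: Nn|NN
⇒ N over [I-1,I-2,II-1,II-2]: 2 consistent
W/I-1 ? ·: ww|Ww|WW
W/I-2 ? ·: ww|Ww|WW
W/II-1 aff I-1×I-2: Ww|WW
W/II-2 aff I-1×I-2: Ww|WW
⇒ W over [I-1,I-2,II-1,II-2]: 17 consistent

I-1 ∈ {Nn WW, Nn Ww, Nn ww}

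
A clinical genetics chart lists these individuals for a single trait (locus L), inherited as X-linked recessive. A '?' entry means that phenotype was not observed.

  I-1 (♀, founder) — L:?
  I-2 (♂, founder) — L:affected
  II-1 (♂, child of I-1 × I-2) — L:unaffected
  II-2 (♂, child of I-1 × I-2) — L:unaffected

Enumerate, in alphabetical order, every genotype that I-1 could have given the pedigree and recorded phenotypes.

I-1 ∈ {X^LX^L, X^LX^l}

L/I-1 ? ·: X^LX^L|X^LX^l
L/I-2 aff ·: X^lY
L/II-1 un I-1×I-2: X^LY
L/II-2 un I-1×I-2: X^LY
⇒ L over [I-1,I-2,II-1,II-2]: 2 consistent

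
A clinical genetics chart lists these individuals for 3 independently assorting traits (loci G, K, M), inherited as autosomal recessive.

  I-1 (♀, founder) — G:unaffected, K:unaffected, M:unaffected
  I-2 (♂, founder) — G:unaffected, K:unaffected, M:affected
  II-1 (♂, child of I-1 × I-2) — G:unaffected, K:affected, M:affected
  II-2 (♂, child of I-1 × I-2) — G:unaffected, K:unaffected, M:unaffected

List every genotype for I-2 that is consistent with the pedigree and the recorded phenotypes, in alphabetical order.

I-2 ∈ {GG Kk mm, Gg Kk mm}

G/I-1 un ·: GG|Gg
G/I-2 un ·: GG|Gg
G/II-1 un I-1×I-2: GG|Gg
G/II-2 un I-1×I-2: GG|Gg
⇒ G over [I-1,I-2,II-1,II-2]: 13 consistent
K/I-1 un ·: Kk
K/I-2 un ·: Kk
K/II-1 aff I-1×I-2: kk
K/II-2 un I-1×I-2: KK|Kk
⇒ K over [I-1,I-2,II-1,II-2]: 2 consistent
M/I-1 un ·: Mm
M/I-2 aff ·: mm
M/II-1 aff I-1×I-2: mm
M/II-2 un I-1×I-2: Mm
⇒ M over [I-1,I-2,II-1,II-2]: 1 consistent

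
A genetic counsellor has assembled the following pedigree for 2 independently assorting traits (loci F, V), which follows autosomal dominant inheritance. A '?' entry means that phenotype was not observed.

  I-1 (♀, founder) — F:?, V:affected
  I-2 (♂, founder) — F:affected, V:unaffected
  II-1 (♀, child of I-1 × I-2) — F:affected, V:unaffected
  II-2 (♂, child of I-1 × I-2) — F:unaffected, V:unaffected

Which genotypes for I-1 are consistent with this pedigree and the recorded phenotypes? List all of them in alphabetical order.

I-1 ∈ {Ff Vv, ff Vv}

F/I-1 ? ·: ff|Ff
F/I-2 aff ·: Ff
F/II-1 aff I-1×I-2: Ff|FF
F/II-2 un I-1×I-2: ff
⇒ F over [I-1,I-2,II-1,II-2]: 3 consistent
V/I-1 aff ·: Vv
V/I-2 un ·: vv
V/II-1 un I-1×I-2: vv
V/II-2 un I-1×I-2: vv
⇒ V over [I-1,I-2,II-1,II-2]: 1 consistent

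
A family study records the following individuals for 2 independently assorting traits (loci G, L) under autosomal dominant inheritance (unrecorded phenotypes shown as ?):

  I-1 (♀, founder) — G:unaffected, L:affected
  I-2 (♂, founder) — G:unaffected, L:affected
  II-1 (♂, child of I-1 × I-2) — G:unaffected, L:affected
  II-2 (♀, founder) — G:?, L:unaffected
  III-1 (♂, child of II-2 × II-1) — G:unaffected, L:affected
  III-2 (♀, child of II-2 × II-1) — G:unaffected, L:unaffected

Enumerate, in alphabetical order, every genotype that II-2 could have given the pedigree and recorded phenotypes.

G/I-1 un ·: gg
G/I-2 un ·: gg
G/II-1 un I-1×I-2: gg
G/II-2 ? ·: gg|Gg
G/III-1 un II-2×II-1: gg
G/III-2 un II-2×II-1: gg
⇒ G over [I-1,I-2,II-1,II-2,III-1,III-2]: 2 consistent
L/I-1 aff ·: Ll|LL
L/I-2 aff ·: Ll|LL
L/II-1 aff I-1×I-2: Ll
L/II-2 un ·: ll
L/III-1 aff II-2×II-1: Ll
L/III-2 un II-2×II-1: ll
⇒ L over [I-1,I-2,II-1,II-2,III-1,III-2]: 3 consistent

II-2 ∈ {Gg ll, gg ll}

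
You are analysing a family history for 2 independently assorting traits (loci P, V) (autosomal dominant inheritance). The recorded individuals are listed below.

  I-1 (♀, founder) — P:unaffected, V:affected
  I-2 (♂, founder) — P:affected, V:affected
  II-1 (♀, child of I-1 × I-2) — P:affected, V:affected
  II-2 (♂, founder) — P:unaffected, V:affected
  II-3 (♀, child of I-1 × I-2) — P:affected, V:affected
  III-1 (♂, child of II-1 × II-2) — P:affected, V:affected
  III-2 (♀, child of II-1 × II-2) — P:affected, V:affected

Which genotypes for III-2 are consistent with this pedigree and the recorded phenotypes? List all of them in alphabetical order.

III-2 ∈ {Pp VV, Pp Vv}

P/I-1 un ·: pp
P/I-2 aff ·: Pp|PP
P/II-1 aff I-1×I-2: Pp
P/II-2 un ·: pp
P/II-3 aff I-1×I-2: Pp
P/III-1 aff II-1×II-2: Pp
P/III-2 aff II-1×II-2: Pp
⇒ P over [I-1,I-2,II-1,II-2,II-3,III-1,III-2]: 2 consistent
V/I-1 aff ·: Vv|VV
V/I-2 aff ·: Vv|VV
V/II-1 aff I-1×I-2: Vv|VV
V/II-2 aff ·: Vv|VV
V/II-3 aff I-1×I-2: Vv|VV
V/III-1 aff II-1×II-2: Vv|VV
V/III-2 aff II-1×II-2: Vv|VV
⇒ V over [I-1,I-2,II-1,II-2,II-3,III-1,III-2]: 83 consistent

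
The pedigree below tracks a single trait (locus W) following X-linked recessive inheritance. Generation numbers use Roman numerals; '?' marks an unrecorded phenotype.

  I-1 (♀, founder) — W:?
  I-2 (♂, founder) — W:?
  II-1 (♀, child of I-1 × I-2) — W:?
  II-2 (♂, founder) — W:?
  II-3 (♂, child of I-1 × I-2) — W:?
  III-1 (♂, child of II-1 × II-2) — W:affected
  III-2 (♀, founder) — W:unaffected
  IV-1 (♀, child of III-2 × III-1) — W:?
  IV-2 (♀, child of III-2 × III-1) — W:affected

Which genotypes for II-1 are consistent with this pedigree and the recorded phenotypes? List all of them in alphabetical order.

W/I-1 ? ·: X^WX^W|X^WX^w|X^wX^w
W/I-2 ? ·: X^WY|X^wY
W/II-1 ? I-1×I-2: X^WX^w|X^wX^w
W/II-2 ? ·: X^WY|X^wY
W/II-3 ? I-1×I-2: X^WY|X^wY
W/III-1 aff II-1×II-2: X^wY
W/III-2 un ·: X^WX^w
W/IV-1 ? III-2×III-1: X^WX^w|X^wX^w
W/IV-2 aff III-2×III-1: X^wX^w
⇒ W over [I-1,I-2,II-1,II-2,II-3,III-1,III-2,IV-1,IV-2]: 36 consistent

II-1 ∈ {X^WX^w, X^wX^w}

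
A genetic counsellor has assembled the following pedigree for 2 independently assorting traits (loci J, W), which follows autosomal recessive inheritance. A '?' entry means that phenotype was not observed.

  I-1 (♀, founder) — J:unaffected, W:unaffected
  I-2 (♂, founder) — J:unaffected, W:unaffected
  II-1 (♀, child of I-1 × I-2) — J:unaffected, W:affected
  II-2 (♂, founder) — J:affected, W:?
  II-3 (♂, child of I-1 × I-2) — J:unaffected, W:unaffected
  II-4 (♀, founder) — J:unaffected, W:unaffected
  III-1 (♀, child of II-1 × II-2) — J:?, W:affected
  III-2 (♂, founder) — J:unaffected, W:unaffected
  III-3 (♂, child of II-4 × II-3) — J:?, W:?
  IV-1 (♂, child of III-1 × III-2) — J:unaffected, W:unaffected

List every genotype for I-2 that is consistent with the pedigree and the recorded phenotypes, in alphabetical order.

I-2 ∈ {JJ Ww, Jj Ww}

J/I-1 un ·: JJ|Jj
J/I-2 un ·: JJ|Jj
J/II-1 un I-1×I-2: JJ|Jj
J/II-2 aff ·: jj
J/II-3 un I-1×I-2: JJ|Jj
J/II-4 un ·: JJ|Jj
J/III-1 ? II-1×II-2: Jj|jj
J/III-2 un ·: JJ|Jj
J/III-3 ? II-4×II-3: JJ|Jj|jj
J/IV-1 un III-1×III-2: JJ|Jj
⇒ J over [I-1,I-2,II-1,II-2,II-3,II-4,III-1,III-2,III-3,IV-1]: 252 consistent
W/I-1 un ·: Ww
W/I-2 un ·: Ww
W/II-1 aff I-1×I-2: ww
W/II-2 ? ·: Ww|ww
W/II-3 un I-1×I-2: WW|Ww
W/II-4 un ·: WW|Ww
W/III-1 aff II-1×II-2: ww
W/III-2 un ·: WW|Ww
W/III-3 ? II-4×II-3: WW|Ww|ww
W/IV-1 un III-1×III-2: Ww
⇒ W over [I-1,I-2,II-1,II-2,II-3,II-4,III-1,III-2,III-3,IV-1]: 32 consistent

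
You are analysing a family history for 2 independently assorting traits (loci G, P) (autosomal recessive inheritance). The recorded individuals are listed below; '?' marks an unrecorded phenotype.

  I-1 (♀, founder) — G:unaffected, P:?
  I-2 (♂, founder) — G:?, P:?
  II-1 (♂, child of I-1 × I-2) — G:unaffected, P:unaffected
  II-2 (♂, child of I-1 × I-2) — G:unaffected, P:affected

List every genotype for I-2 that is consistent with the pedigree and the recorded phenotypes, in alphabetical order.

I-2 ∈ {GG Pp, GG pp, Gg Pp, Gg pp, gg Pp, gg pp}

G/I-1 un ·: GG|Gg
G/I-2 ? ·: GG|Gg|gg
G/II-1 un I-1×I-2: GG|Gg
G/II-2 un I-1×I-2: GG|Gg
⇒ G over [I-1,I-2,II-1,II-2]: 15 consistent
P/I-1 ? ·: Pp|pp
P/I-2 ? ·: Pp|pp
P/II-1 un I-1×I-2: PP|Pp
P/II-2 aff I-1×I-2: pp
⇒ P over [I-1,I-2,II-1,II-2]: 4 consistent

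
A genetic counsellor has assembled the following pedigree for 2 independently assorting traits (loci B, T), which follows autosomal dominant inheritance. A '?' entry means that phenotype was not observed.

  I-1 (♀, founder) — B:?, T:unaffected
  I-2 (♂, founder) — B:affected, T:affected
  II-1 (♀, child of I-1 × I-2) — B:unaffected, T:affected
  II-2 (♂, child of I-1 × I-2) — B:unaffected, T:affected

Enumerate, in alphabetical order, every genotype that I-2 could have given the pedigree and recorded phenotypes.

I-2 ∈ {Bb TT, Bb Tt}

B/I-1 ? ·: bb|Bb
B/I-2 aff ·: Bb
B/II-1 un I-1×I-2: bb
B/II-2 un I-1×I-2: bb
⇒ B over [I-1,I-2,II-1,II-2]: 2 consistent
T/I-1 un ·: tt
T/I-2 aff ·: Tt|TT
T/II-1 aff I-1×I-2: Tt
T/II-2 aff I-1×I-2: Tt
⇒ T over [I-1,I-2,II-1,II-2]: 2 consistent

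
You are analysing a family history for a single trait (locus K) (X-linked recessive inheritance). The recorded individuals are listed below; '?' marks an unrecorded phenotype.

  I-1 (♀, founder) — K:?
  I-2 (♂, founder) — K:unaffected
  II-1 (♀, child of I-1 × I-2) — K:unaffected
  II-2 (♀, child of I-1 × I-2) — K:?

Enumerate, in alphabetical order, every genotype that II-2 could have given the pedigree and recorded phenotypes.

II-2 ∈ {X^KX^K, X^KX^k}

K/I-1 ? ·: X^KX^K|X^KX^k|X^kX^k
K/I-2 un ·: X^KY
K/II-1 un I-1×I-2: X^KX^K|X^KX^k
K/II-2 ? I-1×I-2: X^KX^K|X^KX^k
⇒ K over [I-1,I-2,II-1,II-2]: 6 consistent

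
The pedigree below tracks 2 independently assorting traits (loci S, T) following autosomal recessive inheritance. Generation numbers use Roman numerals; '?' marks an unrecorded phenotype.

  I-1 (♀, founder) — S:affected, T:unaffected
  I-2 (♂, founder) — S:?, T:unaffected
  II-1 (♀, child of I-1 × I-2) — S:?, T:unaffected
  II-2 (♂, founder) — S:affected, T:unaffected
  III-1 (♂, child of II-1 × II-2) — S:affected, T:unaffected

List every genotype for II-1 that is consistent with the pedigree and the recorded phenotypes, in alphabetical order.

S/I-1 aff ·: ss
S/I-2 ? ·: SS|Ss|ss
S/II-1 ? I-1×I-2: Ss|ss
S/II-2 aff ·: ss
S/III-1 aff II-1×II-2: ss
⇒ S over [I-1,I-2,II-1,II-2,III-1]: 4 consistent
T/I-1 un ·: TT|Tt
T/I-2 un ·: TT|Tt
T/II-1 un I-1×I-2: TT|Tt
T/II-2 un ·: TT|Tt
T/III-1 un II-1×II-2: TT|Tt
⇒ T over [I-1,I-2,II-1,II-2,III-1]: 24 consistent

II-1 ∈ {Ss TT, Ss Tt, ss TT, ss Tt}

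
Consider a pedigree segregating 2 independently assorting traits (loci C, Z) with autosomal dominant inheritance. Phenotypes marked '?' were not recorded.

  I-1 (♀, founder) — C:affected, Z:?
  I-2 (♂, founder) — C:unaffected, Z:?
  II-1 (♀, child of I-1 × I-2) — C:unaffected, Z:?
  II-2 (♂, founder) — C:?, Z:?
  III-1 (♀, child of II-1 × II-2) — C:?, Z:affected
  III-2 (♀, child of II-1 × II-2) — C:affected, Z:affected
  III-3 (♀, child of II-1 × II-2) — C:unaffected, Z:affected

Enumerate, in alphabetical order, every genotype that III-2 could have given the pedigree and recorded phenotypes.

III-2 ∈ {Cc ZZ, Cc Zz}

C/I-1 aff ·: Cc
C/I-2 un ·: cc
C/II-1 un I-1×I-2: cc
C/II-2 ? ·: Cc
C/III-1 ? II-1×II-2: cc|Cc
C/III-2 aff II-1×II-2: Cc
C/III-3 un II-1×II-2: cc
⇒ C over [I-1,I-2,II-1,II-2,III-1,III-2,III-3]: 2 consistent
Z/I-1 ? ·: zz|Zz|ZZ
Z/I-2 ? ·: zz|Zz|ZZ
Z/II-1 ? I-1×I-2: zz|Zz|ZZ
Z/II-2 ? ·: zz|Zz|ZZ
Z/III-1 aff II-1×II-2: Zz|ZZ
Z/III-2 aff II-1×II-2: Zz|ZZ
Z/III-3 aff II-1×II-2: Zz|ZZ
⇒ Z over [I-1,I-2,II-1,II-2,III-1,III-2,III-3]: 167 consistent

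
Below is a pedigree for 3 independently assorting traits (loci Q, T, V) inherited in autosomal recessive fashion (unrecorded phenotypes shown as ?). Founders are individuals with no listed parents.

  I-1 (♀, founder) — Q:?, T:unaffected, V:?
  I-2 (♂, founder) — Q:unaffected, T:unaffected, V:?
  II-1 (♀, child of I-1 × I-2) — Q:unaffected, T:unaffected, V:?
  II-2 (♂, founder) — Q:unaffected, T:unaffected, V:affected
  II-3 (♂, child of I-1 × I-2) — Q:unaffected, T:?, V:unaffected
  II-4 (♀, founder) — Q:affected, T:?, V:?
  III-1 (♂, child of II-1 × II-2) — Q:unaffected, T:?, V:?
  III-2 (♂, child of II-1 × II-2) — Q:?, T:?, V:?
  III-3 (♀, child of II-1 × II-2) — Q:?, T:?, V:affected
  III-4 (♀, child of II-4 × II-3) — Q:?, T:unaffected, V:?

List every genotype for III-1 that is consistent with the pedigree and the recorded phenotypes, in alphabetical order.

Q/I-1 ? ·: QQ|Qq|qq
Q/I-2 un ·: QQ|Qq
Q/II-1 un I-1×I-2: QQ|Qq
Q/II-2 un ·: QQ|Qq
Q/II-3 un I-1×I-2: QQ|Qq
Q/II-4 aff ·: qq
Q/III-1 un II-1×II-2: QQ|Qq
Q/III-2 ? II-1×II-2: QQ|Qq|qq
Q/III-3 ? II-1×II-2: QQ|Qq|qq
Q/III-4 ? II-4×II-3: Qq|qq
⇒ Q over [I-1,I-2,II-1,II-2,II-3,II-4,III-1,III-2,III-3,III-4]: 428 consistent
T/I-1 un ·: TT|Tt
T/I-2 un ·: TT|Tt
T/II-1 un I-1×I-2: TT|Tt
T/II-2 un ·: TT|Tt
T/II-3 ? I-1×I-2: TT|Tt|tt
T/II-4 ? ·: TT|Tt|tt
T/III-1 ? II-1×II-2: TT|Tt|tt
T/III-2 ? II-1×II-2: TT|Tt|tt
T/III-3 ? II-1×II-2: TT|Tt|tt
T/III-4 un II-4×II-3: TT|Tt
⇒ T over [I-1,I-2,II-1,II-2,II-3,II-4,III-1,III-2,III-3,III-4]: 1312 consistent
V/I-1 ? ·: VV|Vv|vv
V/I-2 ? ·: VV|Vv|vv
V/II-1 ? I-1×I-2: Vv|vv
V/II-2 aff ·: vv
V/II-3 un I-1×I-2: VV|Vv
V/II-4 ? ·: VV|Vv|vv
V/III-1 ? II-1×II-2: Vv|vv
V/III-2 ? II-1×II-2: Vv|vv
V/III-3 aff II-1×II-2: vv
V/III-4 ? II-4×II-3: VV|Vv|vv
⇒ V over [I-1,I-2,II-1,II-2,II-3,II-4,III-1,III-2,III-3,III-4]: 269 consistent

III-1 ∈ {QQ TT Vv, QQ TT vv, QQ Tt Vv, QQ Tt vv, QQ tt Vv, QQ tt vv, Qq TT Vv, Qq TT vv, Qq Tt Vv, Qq Tt vv, Qq tt Vv, Qq tt vv}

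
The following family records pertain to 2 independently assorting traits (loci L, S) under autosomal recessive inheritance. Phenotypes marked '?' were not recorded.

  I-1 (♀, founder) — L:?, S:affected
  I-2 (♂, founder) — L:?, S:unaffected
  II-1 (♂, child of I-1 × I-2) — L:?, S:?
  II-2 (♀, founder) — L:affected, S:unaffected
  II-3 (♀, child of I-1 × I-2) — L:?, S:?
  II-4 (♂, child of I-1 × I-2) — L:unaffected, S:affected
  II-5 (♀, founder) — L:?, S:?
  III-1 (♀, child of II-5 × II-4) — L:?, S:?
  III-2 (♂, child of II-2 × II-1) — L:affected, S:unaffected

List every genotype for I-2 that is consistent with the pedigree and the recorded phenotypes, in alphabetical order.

L/I-1 ? ·: LL|Ll|ll
L/I-2 ? ·: LL|Ll|ll
L/II-1 ? I-1×I-2: Ll|ll
L/II-2 aff ·: ll
L/II-3 ? I-1×I-2: LL|Ll|ll
L/II-4 un I-1×I-2: LL|Ll
L/II-5 ? ·: LL|Ll|ll
L/III-1 ? II-5×II-4: LL|Ll|ll
L/III-2 aff II-2×II-1: ll
⇒ L over [I-1,I-2,II-1,II-2,II-3,II-4,II-5,III-1,III-2]: 180 consistent
S/I-1 aff ·: ss
S/I-2 un ·: Ss
S/II-1 ? I-1×I-2: Ss|ss
S/II-2 un ·: SS|Ss
S/II-3 ? I-1×I-2: Ss|ss
S/II-4 aff I-1×I-2: ss
S/II-5 ? ·: SS|Ss|ss
S/III-1 ? II-5×II-4: Ss|ss
S/III-2 un II-2×II-1: SS|Ss
⇒ S over [I-1,I-2,II-1,II-2,II-3,II-4,II-5,III-1,III-2]: 48 consistent

I-2 ∈ {LL Ss, Ll Ss, ll Ss}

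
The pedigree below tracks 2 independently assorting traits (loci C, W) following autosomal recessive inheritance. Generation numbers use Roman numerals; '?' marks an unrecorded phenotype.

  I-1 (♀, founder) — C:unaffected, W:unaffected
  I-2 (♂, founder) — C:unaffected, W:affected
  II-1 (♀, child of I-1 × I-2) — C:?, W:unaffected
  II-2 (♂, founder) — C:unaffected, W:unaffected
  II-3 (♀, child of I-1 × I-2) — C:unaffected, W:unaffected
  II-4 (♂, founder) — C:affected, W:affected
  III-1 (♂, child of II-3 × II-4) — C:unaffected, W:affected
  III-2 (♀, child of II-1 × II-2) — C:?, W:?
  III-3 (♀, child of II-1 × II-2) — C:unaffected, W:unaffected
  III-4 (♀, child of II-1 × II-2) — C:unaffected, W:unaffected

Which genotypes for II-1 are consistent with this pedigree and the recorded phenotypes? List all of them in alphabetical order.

II-1 ∈ {CC Ww, Cc Ww, cc Ww}

C/I-1 un ·: CC|Cc
C/I-2 un ·: CC|Cc
C/II-1 ? I-1×I-2: CC|Cc|cc
C/II-2 un ·: CC|Cc
C/II-3 un I-1×I-2: CC|Cc
C/II-4 aff ·: cc
C/III-1 un II-3×II-4: Cc
C/III-2 ? II-1×II-2: CC|Cc|cc
C/III-3 un II-1×II-2: CC|Cc
C/III-4 un II-1×II-2: CC|Cc
⇒ C over [I-1,I-2,II-1,II-2,II-3,II-4,III-1,III-2,III-3,III-4]: 189 consistent
W/I-1 un ·: WW|Ww
W/I-2 aff ·: ww
W/II-1 un I-1×I-2: Ww
W/II-2 un ·: WW|Ww
W/II-3 un I-1×I-2: Ww
W/II-4 aff ·: ww
W/III-1 aff II-3×II-4: ww
W/III-2 ? II-1×II-2: WW|Ww|ww
W/III-3 un II-1×II-2: WW|Ww
W/III-4 un II-1×II-2: WW|Ww
⇒ W over [I-1,I-2,II-1,II-2,II-3,II-4,III-1,III-2,III-3,III-4]: 40 consistent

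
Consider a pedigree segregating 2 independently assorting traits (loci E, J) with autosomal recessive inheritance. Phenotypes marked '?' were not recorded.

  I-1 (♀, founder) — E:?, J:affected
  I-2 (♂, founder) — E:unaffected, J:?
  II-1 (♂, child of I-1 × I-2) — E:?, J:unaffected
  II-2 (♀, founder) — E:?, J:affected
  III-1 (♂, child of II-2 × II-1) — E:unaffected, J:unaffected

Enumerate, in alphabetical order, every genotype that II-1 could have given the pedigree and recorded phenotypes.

E/I-1 ? ·: EE|Ee|ee
E/I-2 un ·: EE|Ee
E/II-1 ? I-1×I-2: EE|Ee|ee
E/II-2 ? ·: EE|Ee|ee
E/III-1 un II-2×II-1: EE|Ee
⇒ E over [I-1,I-2,II-1,II-2,III-1]: 45 consistent
J/I-1 aff ·: jj
J/I-2 ? ·: JJ|Jj
J/II-1 un I-1×I-2: Jj
J/II-2 aff ·: jj
J/III-1 un II-2×II-1: Jj
⇒ J over [I-1,I-2,II-1,II-2,III-1]: 2 consistent

II-1 ∈ {EE Jj, Ee Jj, ee Jj}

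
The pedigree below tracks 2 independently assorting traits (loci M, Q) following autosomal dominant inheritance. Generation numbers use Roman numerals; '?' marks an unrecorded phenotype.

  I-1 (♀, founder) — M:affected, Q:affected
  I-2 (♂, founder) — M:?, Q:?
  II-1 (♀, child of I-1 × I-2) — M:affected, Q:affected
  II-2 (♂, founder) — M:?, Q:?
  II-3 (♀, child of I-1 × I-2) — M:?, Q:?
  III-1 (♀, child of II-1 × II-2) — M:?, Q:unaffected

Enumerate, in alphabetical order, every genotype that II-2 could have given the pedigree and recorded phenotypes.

II-2 ∈ {MM Qq, MM qq, Mm Qq, Mm qq, mm Qq, mm qq}

M/I-1 aff ·: Mm|MM
M/I-2 ? ·: mm|Mm|MM
M/II-1 aff I-1×I-2: Mm|MM
M/II-2 ? ·: mm|Mm|MM
M/II-3 ? I-1×I-2: mm|Mm|MM
M/III-1 ? II-1×II-2: mm|Mm|MM
⇒ M over [I-1,I-2,II-1,II-2,II-3,III-1]: 102 consistent
Q/I-1 aff ·: Qq|QQ
Q/I-2 ? ·: qq|Qq|QQ
Q/II-1 aff I-1×I-2: Qq
Q/II-2 ? ·: qq|Qq
Q/II-3 ? I-1×I-2: qq|Qq|QQ
Q/III-1 un II-1×II-2: qq
⇒ Q over [I-1,I-2,II-1,II-2,II-3,III-1]: 20 consistent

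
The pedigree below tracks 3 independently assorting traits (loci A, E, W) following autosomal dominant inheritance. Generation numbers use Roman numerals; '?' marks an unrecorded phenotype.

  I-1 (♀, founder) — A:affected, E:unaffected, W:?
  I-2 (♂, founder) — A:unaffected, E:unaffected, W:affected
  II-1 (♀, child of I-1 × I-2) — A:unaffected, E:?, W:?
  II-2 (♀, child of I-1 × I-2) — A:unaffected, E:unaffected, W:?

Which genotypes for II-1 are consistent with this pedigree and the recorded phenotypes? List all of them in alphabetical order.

II-1 ∈ {aa ee WW, aa ee Ww, aa ee ww}

A/I-1 aff ·: Aa
A/I-2 un ·: aa
A/II-1 un I-1×I-2: aa
A/II-2 un I-1×I-2: aa
⇒ A over [I-1,I-2,II-1,II-2]: 1 consistent
E/I-1 un ·: ee
E/I-2 un ·: ee
E/II-1 ? I-1×I-2: ee
E/II-2 un I-1×I-2: ee
⇒ E over [I-1,I-2,II-1,II-2]: 1 consistent
W/I-1 ? ·: ww|Ww|WW
W/I-2 aff ·: Ww|WW
W/II-1 ? I-1×I-2: ww|Ww|WW
W/II-2 ? I-1×I-2: ww|Ww|WW
⇒ W over [I-1,I-2,II-1,II-2]: 23 consistent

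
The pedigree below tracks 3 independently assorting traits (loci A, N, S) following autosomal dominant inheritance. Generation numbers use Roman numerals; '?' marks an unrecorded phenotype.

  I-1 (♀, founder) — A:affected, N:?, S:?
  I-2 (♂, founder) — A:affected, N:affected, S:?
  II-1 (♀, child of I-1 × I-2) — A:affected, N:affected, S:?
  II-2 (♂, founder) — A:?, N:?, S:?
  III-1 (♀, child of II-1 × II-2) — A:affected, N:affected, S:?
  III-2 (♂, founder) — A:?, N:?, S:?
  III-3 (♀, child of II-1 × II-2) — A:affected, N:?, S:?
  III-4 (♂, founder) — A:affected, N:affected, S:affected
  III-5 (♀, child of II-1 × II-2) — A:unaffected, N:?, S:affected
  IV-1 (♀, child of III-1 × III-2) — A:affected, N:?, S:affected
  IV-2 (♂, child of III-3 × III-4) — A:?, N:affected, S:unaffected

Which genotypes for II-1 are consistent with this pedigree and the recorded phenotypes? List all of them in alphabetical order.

II-1 ∈ {Aa NN SS, Aa NN Ss, Aa NN ss, Aa Nn SS, Aa Nn Ss, Aa Nn ss}

A/I-1 aff ·: Aa|AA
A/I-2 aff ·: Aa|AA
A/II-1 aff I-1×I-2: Aa
A/II-2 ? ·: aa|Aa
A/III-1 aff II-1×II-2: Aa|AA
A/III-2 ? ·: aa|Aa|AA
A/III-3 aff II-1×II-2: Aa|AA
A/III-4 aff ·: Aa|AA
A/III-5 un II-1×II-2: aa
A/IV-1 aff III-1×III-2: Aa|AA
A/IV-2 ? III-3×III-4: aa|Aa|AA
⇒ A over [I-1,I-2,II-1,II-2,III-1,III-2,III-3,III-4,III-5,IV-1,IV-2]: 291 consistent
N/I-1 ? ·: nn|Nn|NN
N/I-2 aff ·: Nn|NN
N/II-1 aff I-1×I-2: Nn|NN
N/II-2 ? ·: nn|Nn|NN
N/III-1 aff II-1×II-2: Nn|NN
N/III-2 ? ·: nn|Nn|NN
N/III-3 ? II-1×II-2: nn|Nn|NN
N/III-4 aff ·: Nn|NN
N/III-5 ? II-1×II-2: nn|Nn|NN
N/IV-1 ? III-1×III-2: nn|Nn|NN
N/IV-2 aff III-3×III-4: Nn|NN
⇒ N over [I-1,I-2,II-1,II-2,III-1,III-2,III-3,III-4,III-5,IV-1,IV-2]: 3451 consistent
S/I-1 ? ·: ss|Ss|SS
S/I-2 ? ·: ss|Ss|SS
S/II-1 ? I-1×I-2: ss|Ss|SS
S/II-2 ? ·: ss|Ss|SS
S/III-1 ? II-1×II-2: ss|Ss|SS
S/III-2 ? ·: ss|Ss|SS
S/III-3 ? II-1×II-2: ss|Ss
S/III-4 aff ·: Ss
S/III-5 aff II-1×II-2: Ss|SS
S/IV-1 aff III-1×III-2: Ss|SS
S/IV-2 un III-3×III-4: ss
⇒ S over [I-1,I-2,II-1,II-2,III-1,III-2,III-3,III-4,III-5,IV-1,IV-2]: 700 consistent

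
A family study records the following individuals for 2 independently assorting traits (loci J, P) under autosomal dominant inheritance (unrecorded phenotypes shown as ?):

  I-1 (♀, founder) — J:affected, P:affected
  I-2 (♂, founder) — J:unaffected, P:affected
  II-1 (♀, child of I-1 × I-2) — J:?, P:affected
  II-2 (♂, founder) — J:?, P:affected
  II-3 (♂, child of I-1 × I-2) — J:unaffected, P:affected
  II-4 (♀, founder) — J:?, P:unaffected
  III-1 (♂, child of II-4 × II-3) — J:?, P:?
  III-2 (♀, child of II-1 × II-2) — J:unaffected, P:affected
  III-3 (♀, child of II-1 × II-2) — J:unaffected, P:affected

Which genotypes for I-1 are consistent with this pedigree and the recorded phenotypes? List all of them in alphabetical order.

J/I-1 aff ·: Jj
J/I-2 un ·: jj
J/II-1 ? I-1×I-2: jj|Jj
J/II-2 ? ·: jj|Jj
J/II-3 un I-1×I-2: jj
J/II-4 ? ·: jj|Jj|JJ
J/III-1 ? II-4×II-3: jj|Jj
J/III-2 un II-1×II-2: jj
J/III-3 un II-1×II-2: jj
⇒ J over [I-1,I-2,II-1,II-2,II-3,II-4,III-1,III-2,III-3]: 16 consistent
P/I-1 aff ·: Pp|PP
P/I-2 aff ·: Pp|PP
P/II-1 aff I-1×I-2: Pp|PP
P/II-2 aff ·: Pp|PP
P/II-3 aff I-1×I-2: Pp|PP
P/II-4 un ·: pp
P/III-1 ? II-4×II-3: pp|Pp
P/III-2 aff II-1×II-2: Pp|PP
P/III-3 aff II-1×II-2: Pp|PP
⇒ P over [I-1,I-2,II-1,II-2,II-3,II-4,III-1,III-2,III-3]: 122 consistent

I-1 ∈ {Jj PP, Jj Pp}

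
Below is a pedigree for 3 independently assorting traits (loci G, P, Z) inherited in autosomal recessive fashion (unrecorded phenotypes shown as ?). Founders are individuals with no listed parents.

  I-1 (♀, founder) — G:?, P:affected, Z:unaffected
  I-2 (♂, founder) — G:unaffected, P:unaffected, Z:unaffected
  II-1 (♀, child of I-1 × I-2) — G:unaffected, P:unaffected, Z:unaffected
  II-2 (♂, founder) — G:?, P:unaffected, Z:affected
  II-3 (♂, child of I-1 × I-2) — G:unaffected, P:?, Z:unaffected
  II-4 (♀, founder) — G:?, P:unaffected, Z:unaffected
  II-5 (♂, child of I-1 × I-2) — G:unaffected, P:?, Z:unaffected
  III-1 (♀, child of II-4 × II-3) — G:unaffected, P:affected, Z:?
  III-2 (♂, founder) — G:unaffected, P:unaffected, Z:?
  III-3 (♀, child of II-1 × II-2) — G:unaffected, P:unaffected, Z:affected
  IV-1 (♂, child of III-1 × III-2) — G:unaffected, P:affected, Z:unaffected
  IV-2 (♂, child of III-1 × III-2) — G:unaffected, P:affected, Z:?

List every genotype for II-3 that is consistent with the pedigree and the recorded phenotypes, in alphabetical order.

II-3 ∈ {GG Pp ZZ, GG Pp Zz, GG pp ZZ, GG pp Zz, Gg Pp ZZ, Gg Pp Zz, Gg pp ZZ, Gg pp Zz}

G/I-1 ? ·: GG|Gg|gg
G/I-2 un ·: GG|Gg
G/II-1 un I-1×I-2: GG|Gg
G/II-2 ? ·: GG|Gg|gg
G/II-3 un I-1×I-2: GG|Gg
G/II-4 ? ·: GG|Gg|gg
G/II-5 un I-1×I-2: GG|Gg
G/III-1 un II-4×II-3: GG|Gg
G/III-2 un ·: GG|Gg
G/III-3 un II-1×II-2: GG|Gg
G/IV-1 un III-1×III-2: GG|Gg
G/IV-2 un III-1×III-2: GG|Gg
⇒ G over [I-1,I-2,II-1,II-2,II-3,II-4,II-5,III-1,III-2,III-3,IV-1,IV-2]: 3684 consistent
P/I-1 aff ·: pp
P/I-2 un ·: PP|Pp
P/II-1 un I-1×I-2: Pp
P/II-2 un ·: PP|Pp
P/II-3 ? I-1×I-2: Pp|pp
P/II-4 un ·: Pp
P/II-5 ? I-1×I-2: Pp|pp
P/III-1 aff II-4×II-3: pp
P/III-2 un ·: Pp
P/III-3 un II-1×II-2: PP|Pp
P/IV-1 aff III-1×III-2: pp
P/IV-2 aff III-1×III-2: pp
⇒ P over [I-1,I-2,II-1,II-2,II-3,II-4,II-5,III-1,III-2,III-3,IV-1,IV-2]: 20 consistent
Z/I-1 un ·: ZZ|Zz
Z/I-2 un ·: ZZ|Zz
Z/II-1 un I-1×I-2: Zz
Z/II-2 aff ·: zz
Z/II-3 un I-1×I-2: ZZ|Zz
Z/II-4 un ·: ZZ|Zz
Z/II-5 un I-1×I-2: ZZ|Zz
Z/III-1 ? II-4×II-3: ZZ|Zz|zz
Z/III-2 ? ·: ZZ|Zz|zz
Z/III-3 aff II-1×II-2: zz
Z/IV-1 un III-1×III-2: ZZ|Zz
Z/IV-2 ? III-1×III-2: ZZ|Zz|zz
⇒ Z over [I-1,I-2,II-1,II-2,II-3,II-4,II-5,III-1,III-2,III-3,IV-1,IV-2]: 378 consistent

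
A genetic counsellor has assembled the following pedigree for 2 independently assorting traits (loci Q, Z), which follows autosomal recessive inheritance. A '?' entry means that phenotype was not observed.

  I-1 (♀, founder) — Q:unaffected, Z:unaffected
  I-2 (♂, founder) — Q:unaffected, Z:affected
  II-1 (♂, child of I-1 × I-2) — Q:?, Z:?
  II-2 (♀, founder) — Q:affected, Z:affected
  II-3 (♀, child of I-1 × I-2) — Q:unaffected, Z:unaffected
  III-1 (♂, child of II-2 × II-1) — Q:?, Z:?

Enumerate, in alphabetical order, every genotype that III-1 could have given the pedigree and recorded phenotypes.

III-1 ∈ {Qq Zz, Qq zz, qq Zz, qq zz}

Q/I-1 un ·: QQ|Qq
Q/I-2 un ·: QQ|Qq
Q/II-1 ? I-1×I-2: QQ|Qq|qq
Q/II-2 aff ·: qq
Q/II-3 un I-1×I-2: QQ|Qq
Q/III-1 ? II-2×II-1: Qq|qq
⇒ Q over [I-1,I-2,II-1,II-2,II-3,III-1]: 21 consistent
Z/I-1 un ·: ZZ|Zz
Z/I-2 aff ·: zz
Z/II-1 ? I-1×I-2: Zz|zz
Z/II-2 aff ·: zz
Z/II-3 un I-1×I-2: Zz
Z/III-1 ? II-2×II-1: Zz|zz
⇒ Z over [I-1,I-2,II-1,II-2,II-3,III-1]: 5 consistent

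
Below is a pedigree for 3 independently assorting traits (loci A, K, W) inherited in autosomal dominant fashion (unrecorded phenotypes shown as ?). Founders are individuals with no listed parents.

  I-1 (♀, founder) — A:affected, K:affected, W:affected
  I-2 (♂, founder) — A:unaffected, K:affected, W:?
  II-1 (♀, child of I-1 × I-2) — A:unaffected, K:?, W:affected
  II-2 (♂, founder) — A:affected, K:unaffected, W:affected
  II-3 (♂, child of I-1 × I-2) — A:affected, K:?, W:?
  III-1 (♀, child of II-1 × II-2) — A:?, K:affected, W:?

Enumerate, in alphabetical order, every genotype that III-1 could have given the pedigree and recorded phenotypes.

III-1 ∈ {Aa Kk WW, Aa Kk Ww, Aa Kk ww, aa Kk WW, aa Kk Ww, aa Kk ww}

A/I-1 aff ·: Aa
A/I-2 un ·: aa
A/II-1 un I-1×I-2: aa
A/II-2 aff ·: Aa|AA
A/II-3 aff I-1×I-2: Aa
A/III-1 ? II-1×II-2: aa|Aa
⇒ A over [I-1,I-2,II-1,II-2,II-3,III-1]: 3 consistent
K/I-1 aff ·: Kk|KK
K/I-2 aff ·: Kk|KK
K/II-1 ? I-1×I-2: Kk|KK
K/II-2 un ·: kk
K/II-3 ? I-1×I-2: kk|Kk|KK
K/III-1 aff II-1×II-2: Kk
⇒ K over [I-1,I-2,II-1,II-2,II-3,III-1]: 15 consistent
W/I-1 aff ·: Ww|WW
W/I-2 ? ·: ww|Ww|WW
W/II-1 aff I-1×I-2: Ww|WW
W/II-2 aff ·: Ww|WW
W/II-3 ? I-1×I-2: ww|Ww|WW
W/III-1 ? II-1×II-2: ww|Ww|WW
⇒ W over [I-1,I-2,II-1,II-2,II-3,III-1]: 74 consistent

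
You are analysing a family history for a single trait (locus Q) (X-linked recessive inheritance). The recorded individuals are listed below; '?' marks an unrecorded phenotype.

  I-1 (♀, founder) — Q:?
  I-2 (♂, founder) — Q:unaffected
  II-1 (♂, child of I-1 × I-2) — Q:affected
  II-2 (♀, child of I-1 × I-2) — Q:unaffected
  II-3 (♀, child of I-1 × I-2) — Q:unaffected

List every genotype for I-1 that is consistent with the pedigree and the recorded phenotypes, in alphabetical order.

Q/I-1 ? ·: X^QX^q|X^qX^q
Q/I-2 un ·: X^QY
Q/II-1 aff I-1×I-2: X^qY
Q/II-2 un I-1×I-2: X^QX^Q|X^QX^q
Q/II-3 un I-1×I-2: X^QX^Q|X^QX^q
⇒ Q over [I-1,I-2,II-1,II-2,II-3]: 5 consistent

I-1 ∈ {X^QX^q, X^qX^q}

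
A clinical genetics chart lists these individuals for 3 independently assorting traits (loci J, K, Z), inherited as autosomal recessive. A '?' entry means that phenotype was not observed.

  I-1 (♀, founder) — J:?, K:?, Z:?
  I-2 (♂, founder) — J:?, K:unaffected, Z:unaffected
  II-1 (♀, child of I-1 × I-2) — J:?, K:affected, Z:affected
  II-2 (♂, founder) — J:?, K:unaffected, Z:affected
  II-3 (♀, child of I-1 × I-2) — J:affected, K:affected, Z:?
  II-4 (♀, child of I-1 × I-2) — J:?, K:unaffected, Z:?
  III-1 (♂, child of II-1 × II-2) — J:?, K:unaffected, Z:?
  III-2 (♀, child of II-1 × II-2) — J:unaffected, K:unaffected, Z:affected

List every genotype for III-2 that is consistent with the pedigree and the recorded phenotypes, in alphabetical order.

III-2 ∈ {JJ Kk zz, Jj Kk zz}

J/I-1 ? ·: Jj|jj
J/I-2 ? ·: Jj|jj
J/II-1 ? I-1×I-2: JJ|Jj|jj
J/II-2 ? ·: JJ|Jj|jj
J/II-3 aff I-1×I-2: jj
J/II-4 ? I-1×I-2: JJ|Jj|jj
J/III-1 ? II-1×II-2: JJ|Jj|jj
J/III-2 un II-1×II-2: JJ|Jj
⇒ J over [I-1,I-2,II-1,II-2,II-3,II-4,III-1,III-2]: 126 consistent
K/I-1 ? ·: Kk|kk
K/I-2 un ·: Kk
K/II-1 aff I-1×I-2: kk
K/II-2 un ·: KK|Kk
K/II-3 aff I-1×I-2: kk
K/II-4 un I-1×I-2: KK|Kk
K/III-1 un II-1×II-2: Kk
K/III-2 un II-1×II-2: Kk
⇒ K over [I-1,I-2,II-1,II-2,II-3,II-4,III-1,III-2]: 6 consistent
Z/I-1 ? ·: Zz|zz
Z/I-2 un ·: Zz
Z/II-1 aff I-1×I-2: zz
Z/II-2 aff ·: zz
Z/II-3 ? I-1×I-2: ZZ|Zz|zz
Z/II-4 ? I-1×I-2: ZZ|Zz|zz
Z/III-1 ? II-1×II-2: zz
Z/III-2 aff II-1×II-2: zz
⇒ Z over [I-1,I-2,II-1,II-2,II-3,II-4,III-1,III-2]: 13 consistent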